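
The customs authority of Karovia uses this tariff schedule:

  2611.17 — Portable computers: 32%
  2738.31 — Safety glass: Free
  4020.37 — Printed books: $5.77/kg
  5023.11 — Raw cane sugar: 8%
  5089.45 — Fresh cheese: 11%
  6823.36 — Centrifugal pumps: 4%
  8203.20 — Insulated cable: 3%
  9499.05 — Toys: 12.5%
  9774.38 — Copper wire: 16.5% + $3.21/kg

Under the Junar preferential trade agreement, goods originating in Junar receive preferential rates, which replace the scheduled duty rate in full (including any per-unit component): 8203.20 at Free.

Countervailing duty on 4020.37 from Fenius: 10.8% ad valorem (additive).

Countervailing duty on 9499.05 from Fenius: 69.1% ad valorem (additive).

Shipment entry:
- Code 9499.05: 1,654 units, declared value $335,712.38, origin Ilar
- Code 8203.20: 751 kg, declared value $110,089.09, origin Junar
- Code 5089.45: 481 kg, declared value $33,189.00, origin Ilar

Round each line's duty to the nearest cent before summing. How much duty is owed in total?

$45,614.84

Line 1 (9499.05, Ilar, 1,654 units, $335,712.38):
Base rate for 9499.05 is 12.5%.
The additional-duty order on 9499.05 targets Fenius, not Ilar; it does not apply.
Duty = $335,712.38 × 12.5% = $41,964.05.
Line 2 (8203.20, Junar, 751 kg, $110,089.09):
Base rate for 8203.20 is 3%.
Origin Junar qualifies under the Karovia–Junar agreement and 8203.20 is covered: preferential rate Free applies instead.
Duty = $110,089.09 × 0% = $0.00.
Line 3 (5089.45, Ilar, 481 kg, $33,189.00):
Base rate for 5089.45 is 11%.
Duty = $33,189.00 × 11% = $3,650.79.
Total = $41,964.05 + $0.00 + $3,650.79 = $45,614.84.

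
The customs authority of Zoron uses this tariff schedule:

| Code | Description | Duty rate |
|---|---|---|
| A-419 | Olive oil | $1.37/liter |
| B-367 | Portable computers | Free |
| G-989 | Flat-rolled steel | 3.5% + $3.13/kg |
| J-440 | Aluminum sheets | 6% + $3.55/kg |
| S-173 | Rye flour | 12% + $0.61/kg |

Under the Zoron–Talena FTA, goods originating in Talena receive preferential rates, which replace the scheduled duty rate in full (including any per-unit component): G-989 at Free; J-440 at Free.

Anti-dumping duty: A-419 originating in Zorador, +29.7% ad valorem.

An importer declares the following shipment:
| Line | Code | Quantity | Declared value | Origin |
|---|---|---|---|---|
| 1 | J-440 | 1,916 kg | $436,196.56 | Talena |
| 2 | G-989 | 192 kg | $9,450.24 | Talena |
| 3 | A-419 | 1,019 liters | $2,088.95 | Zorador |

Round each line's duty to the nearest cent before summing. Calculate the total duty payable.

Line 1 (J-440, Talena, 1,916 kg, $436,196.56):
Base rate for J-440 is 6% + $3.55/kg.
Origin Talena qualifies under the Zoron–Talena agreement and J-440 is covered: preferential rate Free applies instead.
Duty = $436,196.56 × 0% = $0.00.
Line 2 (G-989, Talena, 192 kg, $9,450.24):
Base rate for G-989 is 3.5% + $3.13/kg.
Origin Talena qualifies under the Zoron–Talena agreement and G-989 is covered: preferential rate Free applies instead.
Duty = $9,450.24 × 0% = $0.00.
Line 3 (A-419, Zorador, 1,019 liters, $2,088.95):
Base rate for A-419 is $1.37/liter.
Additional duty on A-419 from Zorador: +29.7% ad valorem. Applied ad valorem rate = 29.7%.
Duty = $2,088.95 × 29.7% + 1,019 × $1.37 = $2,016.45.
Total = $0.00 + $0.00 + $2,016.45 = $2,016.45.

$2,016.45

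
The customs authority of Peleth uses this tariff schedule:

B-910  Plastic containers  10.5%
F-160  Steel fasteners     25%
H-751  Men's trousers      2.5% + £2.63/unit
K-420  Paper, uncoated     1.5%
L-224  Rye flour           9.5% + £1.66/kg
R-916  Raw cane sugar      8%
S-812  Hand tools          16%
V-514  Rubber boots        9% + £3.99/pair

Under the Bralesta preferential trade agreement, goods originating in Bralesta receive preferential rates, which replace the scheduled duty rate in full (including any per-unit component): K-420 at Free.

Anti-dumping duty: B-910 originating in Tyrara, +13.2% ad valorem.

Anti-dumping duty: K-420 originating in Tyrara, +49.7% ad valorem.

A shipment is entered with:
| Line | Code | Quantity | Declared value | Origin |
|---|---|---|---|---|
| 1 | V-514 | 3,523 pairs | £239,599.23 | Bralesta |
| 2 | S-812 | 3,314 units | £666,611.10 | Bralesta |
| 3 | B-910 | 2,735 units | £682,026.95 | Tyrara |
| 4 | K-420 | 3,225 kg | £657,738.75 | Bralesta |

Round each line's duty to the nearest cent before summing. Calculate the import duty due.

Line 1 (V-514, Bralesta, 3,523 pairs, £239,599.23):
Base rate for V-514 is 9% + £3.99/pair.
Origin Bralesta is the FTA partner but V-514 is not on the preference list; base rate stands.
Duty = £239,599.23 × 9% + 3,523 × £3.99 = £35,620.70.
Line 2 (S-812, Bralesta, 3,314 units, £666,611.10):
Base rate for S-812 is 16%.
Origin Bralesta is the FTA partner but S-812 is not on the preference list; base rate stands.
Duty = £666,611.10 × 16% = £106,657.78.
Line 3 (B-910, Tyrara, 2,735 units, £682,026.95):
Base rate for B-910 is 10.5%.
Additional duty on B-910 from Tyrara: +13.2%. Applied ad valorem rate: 10.5% + 13.2% = 23.7%.
Duty = £682,026.95 × 23.7% = £161,640.39.
Line 4 (K-420, Bralesta, 3,225 kg, £657,738.75):
Base rate for K-420 is 1.5%.
Origin Bralesta qualifies under the Peleth–Bralesta agreement and K-420 is covered: preferential rate Free applies instead.
The additional-duty order on K-420 targets Tyrara, not Bralesta; it does not apply.
Duty = £657,738.75 × 0% = £0.00.
Total = £35,620.70 + £106,657.78 + £161,640.39 + £0.00 = £303,918.87.

£303,918.87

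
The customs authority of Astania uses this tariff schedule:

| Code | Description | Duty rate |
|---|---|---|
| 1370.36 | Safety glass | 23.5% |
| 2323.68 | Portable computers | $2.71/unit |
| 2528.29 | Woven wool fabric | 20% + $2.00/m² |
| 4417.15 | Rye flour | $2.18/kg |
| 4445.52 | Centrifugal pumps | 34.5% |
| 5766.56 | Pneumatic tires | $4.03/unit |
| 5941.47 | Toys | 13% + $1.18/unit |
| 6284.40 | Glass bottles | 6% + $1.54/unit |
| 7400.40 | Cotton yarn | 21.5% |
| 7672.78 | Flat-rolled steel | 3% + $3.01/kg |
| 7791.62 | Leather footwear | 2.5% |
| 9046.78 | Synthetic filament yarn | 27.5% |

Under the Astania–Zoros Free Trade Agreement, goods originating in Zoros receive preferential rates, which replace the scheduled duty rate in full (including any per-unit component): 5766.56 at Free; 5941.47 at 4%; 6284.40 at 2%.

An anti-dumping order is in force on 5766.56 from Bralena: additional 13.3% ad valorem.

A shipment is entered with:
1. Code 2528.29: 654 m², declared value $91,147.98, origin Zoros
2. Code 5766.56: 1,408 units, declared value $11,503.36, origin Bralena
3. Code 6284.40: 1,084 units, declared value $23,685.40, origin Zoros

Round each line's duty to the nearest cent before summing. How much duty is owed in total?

$27,215.50

Line 1 (2528.29, Zoros, 654 m², $91,147.98):
Base rate for 2528.29 is 20% + $2.00/m².
Origin Zoros is the FTA partner but 2528.29 is not on the preference list; base rate stands.
Duty = $91,147.98 × 20% + 654 × $2.00 = $19,537.60.
Line 2 (5766.56, Bralena, 1,408 units, $11,503.36):
Base rate for 5766.56 is $4.03/unit.
5766.56 has an FTA preferential rate, but origin Bralena is not Zoros; base rate stands.
Additional duty on 5766.56 from Bralena: +13.3% ad valorem. Applied ad valorem rate = 13.3%.
Duty = $11,503.36 × 13.3% + 1,408 × $4.03 = $7,204.19.
Line 3 (6284.40, Zoros, 1,084 units, $23,685.40):
Base rate for 6284.40 is 6% + $1.54/unit.
Origin Zoros qualifies under the Astania–Zoros agreement and 6284.40 is covered: preferential rate 2% applies instead.
Duty = $23,685.40 × 2% = $473.71.
Total = $19,537.60 + $7,204.19 + $473.71 = $27,215.50.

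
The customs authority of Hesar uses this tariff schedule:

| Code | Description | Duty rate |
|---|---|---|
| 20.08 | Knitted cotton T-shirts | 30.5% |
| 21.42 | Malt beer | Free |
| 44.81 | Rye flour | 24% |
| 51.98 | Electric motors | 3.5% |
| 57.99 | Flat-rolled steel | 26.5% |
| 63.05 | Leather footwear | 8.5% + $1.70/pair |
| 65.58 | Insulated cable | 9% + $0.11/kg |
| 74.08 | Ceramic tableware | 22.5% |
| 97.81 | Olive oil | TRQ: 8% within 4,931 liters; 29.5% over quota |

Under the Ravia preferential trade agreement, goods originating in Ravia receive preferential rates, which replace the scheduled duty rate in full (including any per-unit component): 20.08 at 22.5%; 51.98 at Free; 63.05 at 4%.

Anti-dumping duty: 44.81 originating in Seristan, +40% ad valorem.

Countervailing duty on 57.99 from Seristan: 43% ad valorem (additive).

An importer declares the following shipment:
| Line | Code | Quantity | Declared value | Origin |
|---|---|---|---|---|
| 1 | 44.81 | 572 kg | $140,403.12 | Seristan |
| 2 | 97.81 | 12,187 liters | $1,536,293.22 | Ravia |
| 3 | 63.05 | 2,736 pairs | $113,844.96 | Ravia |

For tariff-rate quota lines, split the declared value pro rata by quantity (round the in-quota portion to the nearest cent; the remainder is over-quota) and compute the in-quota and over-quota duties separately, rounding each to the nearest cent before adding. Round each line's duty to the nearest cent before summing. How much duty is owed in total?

$413,973.90

Line 1 (44.81, Seristan, 572 kg, $140,403.12):
Base rate for 44.81 is 24%.
Additional duty on 44.81 from Seristan: +40%. Applied ad valorem rate: 24% + 40% = 64%.
Duty = $140,403.12 × 64% = $89,858.00.
Line 2 (97.81, Ravia, 12,187 liters, $1,536,293.22):
Code 97.81 is under a tariff-rate quota (threshold 4,931 liters). In-quota: 4,931 liters at 8%; over-quota: 7,256 liters at 29.5%.
Pro-rata value split: in-quota = $1,536,293.22 × 4,931/12,187 = $621,601.86; over-quota = $1,536,293.22 − $621,601.86 = $914,691.36.
In-quota duty = $621,601.86 × 8% = $49,728.15. Over-quota duty = $914,691.36 × 29.5% = $269,833.95.
Line duty = $49,728.15 + $269,833.95 = $319,562.10.
Line 3 (63.05, Ravia, 2,736 pairs, $113,844.96):
Base rate for 63.05 is 8.5% + $1.70/pair.
Origin Ravia qualifies under the Hesar–Ravia agreement and 63.05 is covered: preferential rate 4% applies instead.
Duty = $113,844.96 × 4% = $4,553.80.
Total = $89,858.00 + $319,562.10 + $4,553.80 = $413,973.90.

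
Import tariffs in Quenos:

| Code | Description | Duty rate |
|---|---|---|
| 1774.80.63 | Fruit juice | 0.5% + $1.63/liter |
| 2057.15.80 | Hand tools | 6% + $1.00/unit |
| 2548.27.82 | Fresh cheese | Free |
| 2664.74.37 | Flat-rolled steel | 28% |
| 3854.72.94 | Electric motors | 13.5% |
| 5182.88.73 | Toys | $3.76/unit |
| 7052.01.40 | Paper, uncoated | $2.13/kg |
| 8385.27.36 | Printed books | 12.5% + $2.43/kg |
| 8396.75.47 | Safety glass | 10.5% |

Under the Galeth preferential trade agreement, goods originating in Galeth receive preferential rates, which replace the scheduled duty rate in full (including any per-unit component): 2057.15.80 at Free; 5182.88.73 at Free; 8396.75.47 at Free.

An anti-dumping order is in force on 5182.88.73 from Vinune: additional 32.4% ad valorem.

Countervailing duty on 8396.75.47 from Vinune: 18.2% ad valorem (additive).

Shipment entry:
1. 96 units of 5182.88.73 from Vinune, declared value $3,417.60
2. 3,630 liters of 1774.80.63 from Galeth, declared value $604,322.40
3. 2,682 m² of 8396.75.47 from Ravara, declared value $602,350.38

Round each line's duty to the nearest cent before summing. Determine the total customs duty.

Line 1 (5182.88.73, Vinune, 96 units, $3,417.60):
Base rate for 5182.88.73 is $3.76/unit.
5182.88.73 has an FTA preferential rate, but origin Vinune is not Galeth; base rate stands.
Additional duty on 5182.88.73 from Vinune: +32.4% ad valorem. Applied ad valorem rate = 32.4%.
Duty = $3,417.60 × 32.4% + 96 × $3.76 = $1,468.26.
Line 2 (1774.80.63, Galeth, 3,630 liters, $604,322.40):
Base rate for 1774.80.63 is 0.5% + $1.63/liter.
Origin Galeth is the FTA partner but 1774.80.63 is not on the preference list; base rate stands.
Duty = $604,322.40 × 0.5% + 3,630 × $1.63 = $8,938.51.
Line 3 (8396.75.47, Ravara, 2,682 m², $602,350.38):
Base rate for 8396.75.47 is 10.5%.
8396.75.47 has an FTA preferential rate, but origin Ravara is not Galeth; base rate stands.
The additional-duty order on 8396.75.47 targets Vinune, not Ravara; it does not apply.
Duty = $602,350.38 × 10.5% = $63,246.79.
Total = $1,468.26 + $8,938.51 + $63,246.79 = $73,653.56.

$73,653.56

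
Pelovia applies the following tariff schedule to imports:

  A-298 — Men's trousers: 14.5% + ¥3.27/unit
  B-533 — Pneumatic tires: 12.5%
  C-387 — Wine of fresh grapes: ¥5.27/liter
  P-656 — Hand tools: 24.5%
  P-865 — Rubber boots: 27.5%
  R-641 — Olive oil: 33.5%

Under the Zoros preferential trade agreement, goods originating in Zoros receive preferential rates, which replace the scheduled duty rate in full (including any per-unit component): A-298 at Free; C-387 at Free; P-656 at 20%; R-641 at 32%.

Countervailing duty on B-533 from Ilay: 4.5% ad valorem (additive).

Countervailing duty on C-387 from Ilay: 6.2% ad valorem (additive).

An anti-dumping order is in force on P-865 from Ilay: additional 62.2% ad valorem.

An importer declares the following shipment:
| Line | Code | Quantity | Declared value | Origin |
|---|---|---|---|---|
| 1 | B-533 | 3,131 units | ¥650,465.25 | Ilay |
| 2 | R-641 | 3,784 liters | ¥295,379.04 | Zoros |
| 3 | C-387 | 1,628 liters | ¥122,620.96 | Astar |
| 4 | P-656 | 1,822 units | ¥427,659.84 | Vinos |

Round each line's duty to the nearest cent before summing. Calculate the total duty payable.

Line 1 (B-533, Ilay, 3,131 units, ¥650,465.25):
Base rate for B-533 is 12.5%.
Additional duty on B-533 from Ilay: +4.5%. Applied ad valorem rate: 12.5% + 4.5% = 17%.
Duty = ¥650,465.25 × 17% = ¥110,579.09.
Line 2 (R-641, Zoros, 3,784 liters, ¥295,379.04):
Base rate for R-641 is 33.5%.
Origin Zoros qualifies under the Pelovia–Zoros agreement and R-641 is covered: preferential rate 32% applies instead.
Duty = ¥295,379.04 × 32% = ¥94,521.29.
Line 3 (C-387, Astar, 1,628 liters, ¥122,620.96):
Base rate for C-387 is ¥5.27/liter.
C-387 has an FTA preferential rate, but origin Astar is not Zoros; base rate stands.
The additional-duty order on C-387 targets Ilay, not Astar; it does not apply.
Duty = 1,628 × ¥5.27 = ¥8,579.56.
Line 4 (P-656, Vinos, 1,822 units, ¥427,659.84):
Base rate for P-656 is 24.5%.
P-656 has an FTA preferential rate, but origin Vinos is not Zoros; base rate stands.
Duty = ¥427,659.84 × 24.5% = ¥104,776.66.
Total = ¥110,579.09 + ¥94,521.29 + ¥8,579.56 + ¥104,776.66 = ¥318,456.60.

¥318,456.60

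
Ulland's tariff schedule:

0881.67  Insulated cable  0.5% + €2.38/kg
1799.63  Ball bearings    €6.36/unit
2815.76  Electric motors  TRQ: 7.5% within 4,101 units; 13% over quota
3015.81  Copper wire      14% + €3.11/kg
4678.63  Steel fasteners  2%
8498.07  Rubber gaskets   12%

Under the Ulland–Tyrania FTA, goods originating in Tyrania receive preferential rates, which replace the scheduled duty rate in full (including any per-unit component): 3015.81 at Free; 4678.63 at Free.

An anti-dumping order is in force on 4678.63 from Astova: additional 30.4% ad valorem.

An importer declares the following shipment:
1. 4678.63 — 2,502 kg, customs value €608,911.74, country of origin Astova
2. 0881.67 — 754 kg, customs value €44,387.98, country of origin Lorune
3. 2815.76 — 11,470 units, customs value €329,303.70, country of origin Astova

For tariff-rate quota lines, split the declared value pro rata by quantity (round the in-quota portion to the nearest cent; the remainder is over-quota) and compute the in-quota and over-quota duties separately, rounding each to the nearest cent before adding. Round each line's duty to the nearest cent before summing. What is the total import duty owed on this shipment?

Line 1 (4678.63, Astova, 2,502 kg, €608,911.74):
Base rate for 4678.63 is 2%.
4678.63 has an FTA preferential rate, but origin Astova is not Tyrania; base rate stands.
Additional duty on 4678.63 from Astova: +30.4%. Applied ad valorem rate: 2% + 30.4% = 32.4%.
Duty = €608,911.74 × 32.4% = €197,287.40.
Line 2 (0881.67, Lorune, 754 kg, €44,387.98):
Base rate for 0881.67 is 0.5% + €2.38/kg.
Duty = €44,387.98 × 0.5% + 754 × €2.38 = €2,016.46.
Line 3 (2815.76, Astova, 11,470 units, €329,303.70):
Code 2815.76 is under a tariff-rate quota (threshold 4,101 units). In-quota: 4,101 units at 7.5%; over-quota: 7,369 units at 13%.
Pro-rata value split: in-quota = €329,303.70 × 4,101/11,470 = €117,739.71; over-quota = €329,303.70 − €117,739.71 = €211,563.99.
In-quota duty = €117,739.71 × 7.5% = €8,830.48. Over-quota duty = €211,563.99 × 13% = €27,503.32.
Line duty = €8,830.48 + €27,503.32 = €36,333.80.
Total = €197,287.40 + €2,016.46 + €36,333.80 = €235,637.66.

€235,637.66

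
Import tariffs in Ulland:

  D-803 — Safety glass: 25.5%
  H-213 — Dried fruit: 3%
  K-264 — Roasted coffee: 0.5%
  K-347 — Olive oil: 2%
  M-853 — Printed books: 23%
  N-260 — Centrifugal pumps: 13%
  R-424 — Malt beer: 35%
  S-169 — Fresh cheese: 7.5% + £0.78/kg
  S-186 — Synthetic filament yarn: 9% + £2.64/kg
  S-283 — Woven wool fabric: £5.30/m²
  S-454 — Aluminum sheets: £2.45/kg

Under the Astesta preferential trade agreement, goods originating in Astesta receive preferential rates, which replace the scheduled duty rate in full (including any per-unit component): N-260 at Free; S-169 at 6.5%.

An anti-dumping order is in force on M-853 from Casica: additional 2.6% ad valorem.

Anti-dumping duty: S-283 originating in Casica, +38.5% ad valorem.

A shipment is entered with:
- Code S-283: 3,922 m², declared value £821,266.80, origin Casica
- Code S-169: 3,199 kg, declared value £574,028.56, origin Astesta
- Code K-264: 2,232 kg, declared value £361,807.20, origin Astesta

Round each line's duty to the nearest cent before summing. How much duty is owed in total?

Line 1 (S-283, Casica, 3,922 m², £821,266.80):
Base rate for S-283 is £5.30/m².
Additional duty on S-283 from Casica: +38.5% ad valorem. Applied ad valorem rate = 38.5%.
Duty = £821,266.80 × 38.5% + 3,922 × £5.30 = £336,974.32.
Line 2 (S-169, Astesta, 3,199 kg, £574,028.56):
Base rate for S-169 is 7.5% + £0.78/kg.
Origin Astesta qualifies under the Ulland–Astesta agreement and S-169 is covered: preferential rate 6.5% applies instead.
Duty = £574,028.56 × 6.5% = £37,311.86.
Line 3 (K-264, Astesta, 2,232 kg, £361,807.20):
Base rate for K-264 is 0.5%.
Origin Astesta is the FTA partner but K-264 is not on the preference list; base rate stands.
Duty = £361,807.20 × 0.5% = £1,809.04.
Total = £336,974.32 + £37,311.86 + £1,809.04 = £376,095.22.

£376,095.22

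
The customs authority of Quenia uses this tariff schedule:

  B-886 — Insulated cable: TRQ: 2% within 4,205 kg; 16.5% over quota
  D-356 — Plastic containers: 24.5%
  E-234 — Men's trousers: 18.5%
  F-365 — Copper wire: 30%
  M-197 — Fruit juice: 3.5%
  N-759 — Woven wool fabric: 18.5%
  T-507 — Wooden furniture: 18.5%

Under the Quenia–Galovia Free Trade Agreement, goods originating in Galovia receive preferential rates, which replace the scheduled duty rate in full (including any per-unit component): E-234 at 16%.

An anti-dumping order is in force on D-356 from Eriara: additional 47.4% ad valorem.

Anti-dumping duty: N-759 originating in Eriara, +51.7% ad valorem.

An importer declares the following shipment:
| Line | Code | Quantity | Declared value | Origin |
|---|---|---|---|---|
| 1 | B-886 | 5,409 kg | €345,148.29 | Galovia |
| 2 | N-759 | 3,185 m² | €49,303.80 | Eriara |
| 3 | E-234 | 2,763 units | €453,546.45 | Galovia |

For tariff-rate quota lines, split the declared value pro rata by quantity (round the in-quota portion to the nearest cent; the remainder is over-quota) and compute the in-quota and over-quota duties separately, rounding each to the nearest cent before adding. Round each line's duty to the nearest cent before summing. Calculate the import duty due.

Line 1 (B-886, Galovia, 5,409 kg, €345,148.29):
Code B-886 is under a tariff-rate quota (threshold 4,205 kg). In-quota: 4,205 kg at 2%; over-quota: 1,204 kg at 16.5%.
Pro-rata value split: in-quota = €345,148.29 × 4,205/5,409 = €268,321.05; over-quota = €345,148.29 − €268,321.05 = €76,827.24.
In-quota duty = €268,321.05 × 2% = €5,366.42. Over-quota duty = €76,827.24 × 16.5% = €12,676.49.
Line duty = €5,366.42 + €12,676.49 = €18,042.91.
Line 2 (N-759, Eriara, 3,185 m², €49,303.80):
Base rate for N-759 is 18.5%.
Additional duty on N-759 from Eriara: +51.7%. Applied ad valorem rate: 18.5% + 51.7% = 70.2%.
Duty = €49,303.80 × 70.2% = €34,611.27.
Line 3 (E-234, Galovia, 2,763 units, €453,546.45):
Base rate for E-234 is 18.5%.
Origin Galovia qualifies under the Quenia–Galovia agreement and E-234 is covered: preferential rate 16% applies instead.
Duty = €453,546.45 × 16% = €72,567.43.
Total = €18,042.91 + €34,611.27 + €72,567.43 = €125,221.61.

€125,221.61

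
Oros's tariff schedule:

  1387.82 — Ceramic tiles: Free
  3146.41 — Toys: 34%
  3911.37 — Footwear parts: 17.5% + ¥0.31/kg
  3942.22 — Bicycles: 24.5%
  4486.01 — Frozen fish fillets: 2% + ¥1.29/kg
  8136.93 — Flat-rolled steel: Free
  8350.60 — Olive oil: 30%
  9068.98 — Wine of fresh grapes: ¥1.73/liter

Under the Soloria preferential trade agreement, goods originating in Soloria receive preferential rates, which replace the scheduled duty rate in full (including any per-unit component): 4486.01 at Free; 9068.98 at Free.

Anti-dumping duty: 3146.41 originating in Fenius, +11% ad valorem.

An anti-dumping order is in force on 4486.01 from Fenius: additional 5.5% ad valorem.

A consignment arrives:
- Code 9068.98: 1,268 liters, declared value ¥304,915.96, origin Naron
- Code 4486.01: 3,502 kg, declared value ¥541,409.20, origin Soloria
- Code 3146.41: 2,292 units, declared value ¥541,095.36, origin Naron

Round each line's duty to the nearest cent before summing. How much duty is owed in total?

Line 1 (9068.98, Naron, 1,268 liters, ¥304,915.96):
Base rate for 9068.98 is ¥1.73/liter.
9068.98 has an FTA preferential rate, but origin Naron is not Soloria; base rate stands.
Duty = 1,268 × ¥1.73 = ¥2,193.64.
Line 2 (4486.01, Soloria, 3,502 kg, ¥541,409.20):
Base rate for 4486.01 is 2% + ¥1.29/kg.
Origin Soloria qualifies under the Oros–Soloria agreement and 4486.01 is covered: preferential rate Free applies instead.
The additional-duty order on 4486.01 targets Fenius, not Soloria; it does not apply.
Duty = ¥541,409.20 × 0% = ¥0.00.
Line 3 (3146.41, Naron, 2,292 units, ¥541,095.36):
Base rate for 3146.41 is 34%.
The additional-duty order on 3146.41 targets Fenius, not Naron; it does not apply.
Duty = ¥541,095.36 × 34% = ¥183,972.42.
Total = ¥2,193.64 + ¥0.00 + ¥183,972.42 = ¥186,166.06.

¥186,166.06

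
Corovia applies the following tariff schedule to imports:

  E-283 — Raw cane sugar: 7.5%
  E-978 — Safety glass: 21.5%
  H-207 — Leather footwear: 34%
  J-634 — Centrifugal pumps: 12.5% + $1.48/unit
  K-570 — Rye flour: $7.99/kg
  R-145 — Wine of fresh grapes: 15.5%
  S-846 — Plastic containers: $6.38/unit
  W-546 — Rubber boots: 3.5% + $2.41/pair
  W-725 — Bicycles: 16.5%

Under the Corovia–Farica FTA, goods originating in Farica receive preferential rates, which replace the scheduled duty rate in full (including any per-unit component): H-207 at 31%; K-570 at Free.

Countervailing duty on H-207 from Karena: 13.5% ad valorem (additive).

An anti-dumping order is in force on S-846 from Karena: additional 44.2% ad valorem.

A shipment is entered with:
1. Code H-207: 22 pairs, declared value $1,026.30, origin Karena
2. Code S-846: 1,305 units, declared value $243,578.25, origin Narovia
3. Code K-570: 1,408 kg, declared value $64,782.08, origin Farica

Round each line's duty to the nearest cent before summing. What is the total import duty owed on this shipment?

$8,813.39

Line 1 (H-207, Karena, 22 pairs, $1,026.30):
Base rate for H-207 is 34%.
H-207 has an FTA preferential rate, but origin Karena is not Farica; base rate stands.
Additional duty on H-207 from Karena: +13.5%. Applied ad valorem rate: 34% + 13.5% = 47.5%.
Duty = $1,026.30 × 47.5% = $487.49.
Line 2 (S-846, Narovia, 1,305 units, $243,578.25):
Base rate for S-846 is $6.38/unit.
The additional-duty order on S-846 targets Karena, not Narovia; it does not apply.
Duty = 1,305 × $6.38 = $8,325.90.
Line 3 (K-570, Farica, 1,408 kg, $64,782.08):
Base rate for K-570 is $7.99/kg.
Origin Farica qualifies under the Corovia–Farica agreement and K-570 is covered: preferential rate Free applies instead.
Duty = $64,782.08 × 0% = $0.00.
Total = $487.49 + $8,325.90 + $0.00 = $8,813.39.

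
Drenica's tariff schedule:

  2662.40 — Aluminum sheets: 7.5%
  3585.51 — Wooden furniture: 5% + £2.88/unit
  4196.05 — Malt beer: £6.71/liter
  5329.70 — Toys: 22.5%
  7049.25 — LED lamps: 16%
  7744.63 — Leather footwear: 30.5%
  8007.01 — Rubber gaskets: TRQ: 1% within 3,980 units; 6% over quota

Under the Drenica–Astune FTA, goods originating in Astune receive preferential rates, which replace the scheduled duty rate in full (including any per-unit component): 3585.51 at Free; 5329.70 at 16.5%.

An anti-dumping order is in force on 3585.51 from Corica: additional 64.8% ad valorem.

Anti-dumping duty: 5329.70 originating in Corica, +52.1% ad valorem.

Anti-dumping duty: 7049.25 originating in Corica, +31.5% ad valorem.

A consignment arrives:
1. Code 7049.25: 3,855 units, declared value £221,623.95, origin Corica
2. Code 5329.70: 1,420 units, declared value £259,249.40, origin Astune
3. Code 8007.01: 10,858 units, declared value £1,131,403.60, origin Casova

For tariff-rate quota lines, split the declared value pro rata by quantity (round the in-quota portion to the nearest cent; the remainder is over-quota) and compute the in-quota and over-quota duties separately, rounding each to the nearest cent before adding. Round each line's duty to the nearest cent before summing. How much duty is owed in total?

£195,195.95

Line 1 (7049.25, Corica, 3,855 units, £221,623.95):
Base rate for 7049.25 is 16%.
Additional duty on 7049.25 from Corica: +31.5%. Applied ad valorem rate: 16% + 31.5% = 47.5%.
Duty = £221,623.95 × 47.5% = £105,271.38.
Line 2 (5329.70, Astune, 1,420 units, £259,249.40):
Base rate for 5329.70 is 22.5%.
Origin Astune qualifies under the Drenica–Astune agreement and 5329.70 is covered: preferential rate 16.5% applies instead.
The additional-duty order on 5329.70 targets Corica, not Astune; it does not apply.
Duty = £259,249.40 × 16.5% = £42,776.15.
Line 3 (8007.01, Casova, 10,858 units, £1,131,403.60):
Code 8007.01 is under a tariff-rate quota (threshold 3,980 units). In-quota: 3,980 units at 1%; over-quota: 6,878 units at 6%.
Pro-rata value split: in-quota = £1,131,403.60 × 3,980/10,858 = £414,716.00; over-quota = £1,131,403.60 − £414,716.00 = £716,687.60.
In-quota duty = £414,716.00 × 1% = £4,147.16. Over-quota duty = £716,687.60 × 6% = £43,001.26.
Line duty = £4,147.16 + £43,001.26 = £47,148.42.
Total = £105,271.38 + £42,776.15 + £47,148.42 = £195,195.95.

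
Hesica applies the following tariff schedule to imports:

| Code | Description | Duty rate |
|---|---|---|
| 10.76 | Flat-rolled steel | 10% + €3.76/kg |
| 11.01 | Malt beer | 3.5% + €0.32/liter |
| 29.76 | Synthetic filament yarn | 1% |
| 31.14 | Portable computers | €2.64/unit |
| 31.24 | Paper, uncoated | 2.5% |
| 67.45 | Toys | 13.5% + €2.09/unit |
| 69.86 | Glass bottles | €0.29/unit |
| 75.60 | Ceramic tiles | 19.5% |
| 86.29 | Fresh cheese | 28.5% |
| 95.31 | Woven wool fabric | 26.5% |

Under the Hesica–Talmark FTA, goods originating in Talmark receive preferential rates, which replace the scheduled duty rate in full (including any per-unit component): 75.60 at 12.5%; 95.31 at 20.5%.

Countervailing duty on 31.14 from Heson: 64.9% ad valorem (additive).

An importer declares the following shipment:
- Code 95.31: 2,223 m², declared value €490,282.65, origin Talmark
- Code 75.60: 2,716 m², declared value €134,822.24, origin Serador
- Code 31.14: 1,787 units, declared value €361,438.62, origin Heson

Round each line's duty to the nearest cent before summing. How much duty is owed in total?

€366,089.62

Line 1 (95.31, Talmark, 2,223 m², €490,282.65):
Base rate for 95.31 is 26.5%.
Origin Talmark qualifies under the Hesica–Talmark agreement and 95.31 is covered: preferential rate 20.5% applies instead.
Duty = €490,282.65 × 20.5% = €100,507.94.
Line 2 (75.60, Serador, 2,716 m², €134,822.24):
Base rate for 75.60 is 19.5%.
75.60 has an FTA preferential rate, but origin Serador is not Talmark; base rate stands.
Duty = €134,822.24 × 19.5% = €26,290.34.
Line 3 (31.14, Heson, 1,787 units, €361,438.62):
Base rate for 31.14 is €2.64/unit.
Additional duty on 31.14 from Heson: +64.9% ad valorem. Applied ad valorem rate = 64.9%.
Duty = €361,438.62 × 64.9% + 1,787 × €2.64 = €239,291.34.
Total = €100,507.94 + €26,290.34 + €239,291.34 = €366,089.62.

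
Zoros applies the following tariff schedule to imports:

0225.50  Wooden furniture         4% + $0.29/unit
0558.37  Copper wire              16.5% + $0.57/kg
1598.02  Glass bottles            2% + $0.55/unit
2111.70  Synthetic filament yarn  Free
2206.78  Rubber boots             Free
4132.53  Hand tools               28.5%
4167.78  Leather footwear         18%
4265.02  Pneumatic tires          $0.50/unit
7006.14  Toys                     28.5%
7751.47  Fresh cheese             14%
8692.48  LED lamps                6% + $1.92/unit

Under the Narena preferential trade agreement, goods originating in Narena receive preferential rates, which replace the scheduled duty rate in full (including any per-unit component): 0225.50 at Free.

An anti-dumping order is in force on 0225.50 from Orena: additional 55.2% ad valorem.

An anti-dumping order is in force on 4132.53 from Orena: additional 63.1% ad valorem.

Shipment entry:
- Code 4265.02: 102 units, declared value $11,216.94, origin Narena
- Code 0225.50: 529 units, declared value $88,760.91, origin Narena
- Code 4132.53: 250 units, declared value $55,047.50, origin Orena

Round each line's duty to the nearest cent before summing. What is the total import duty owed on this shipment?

Line 1 (4265.02, Narena, 102 units, $11,216.94):
Base rate for 4265.02 is $0.50/unit.
Origin Narena is the FTA partner but 4265.02 is not on the preference list; base rate stands.
Duty = 102 × $0.50 = $51.00.
Line 2 (0225.50, Narena, 529 units, $88,760.91):
Base rate for 0225.50 is 4% + $0.29/unit.
Origin Narena qualifies under the Zoros–Narena agreement and 0225.50 is covered: preferential rate Free applies instead.
The additional-duty order on 0225.50 targets Orena, not Narena; it does not apply.
Duty = $88,760.91 × 0% = $0.00.
Line 3 (4132.53, Orena, 250 units, $55,047.50):
Base rate for 4132.53 is 28.5%.
Additional duty on 4132.53 from Orena: +63.1%. Applied ad valorem rate: 28.5% + 63.1% = 91.6%.
Duty = $55,047.50 × 91.6% = $50,423.51.
Total = $51.00 + $0.00 + $50,423.51 = $50,474.51.

$50,474.51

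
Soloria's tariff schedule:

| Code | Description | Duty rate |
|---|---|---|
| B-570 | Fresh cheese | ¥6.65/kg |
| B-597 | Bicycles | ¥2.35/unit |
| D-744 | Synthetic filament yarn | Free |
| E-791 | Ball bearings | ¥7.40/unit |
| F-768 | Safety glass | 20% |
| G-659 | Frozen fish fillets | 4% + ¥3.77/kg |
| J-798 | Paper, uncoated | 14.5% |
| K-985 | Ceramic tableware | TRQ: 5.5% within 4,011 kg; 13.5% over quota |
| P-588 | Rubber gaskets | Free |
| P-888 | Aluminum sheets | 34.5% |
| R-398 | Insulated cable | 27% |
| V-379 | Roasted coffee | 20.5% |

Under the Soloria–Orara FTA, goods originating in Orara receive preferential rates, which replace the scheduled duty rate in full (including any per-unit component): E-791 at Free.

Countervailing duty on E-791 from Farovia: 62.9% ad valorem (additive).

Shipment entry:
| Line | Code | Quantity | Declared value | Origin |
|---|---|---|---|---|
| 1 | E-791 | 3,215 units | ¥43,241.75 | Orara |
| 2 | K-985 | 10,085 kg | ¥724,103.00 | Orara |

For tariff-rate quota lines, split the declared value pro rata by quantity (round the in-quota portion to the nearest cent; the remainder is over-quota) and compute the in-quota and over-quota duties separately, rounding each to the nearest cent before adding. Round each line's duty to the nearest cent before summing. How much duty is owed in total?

Line 1 (E-791, Orara, 3,215 units, ¥43,241.75):
Base rate for E-791 is ¥7.40/unit.
Origin Orara qualifies under the Soloria–Orara agreement and E-791 is covered: preferential rate Free applies instead.
The additional-duty order on E-791 targets Farovia, not Orara; it does not apply.
Duty = ¥43,241.75 × 0% = ¥0.00.
Line 2 (K-985, Orara, 10,085 kg, ¥724,103.00):
Code K-985 is under a tariff-rate quota (threshold 4,011 kg). In-quota: 4,011 kg at 5.5%; over-quota: 6,074 kg at 13.5%.
Pro-rata value split: in-quota = ¥724,103.00 × 4,011/10,085 = ¥287,989.80; over-quota = ¥724,103.00 − ¥287,989.80 = ¥436,113.20.
In-quota duty = ¥287,989.80 × 5.5% = ¥15,839.44. Over-quota duty = ¥436,113.20 × 13.5% = ¥58,875.28.
Line duty = ¥15,839.44 + ¥58,875.28 = ¥74,714.72.
Total = ¥0.00 + ¥74,714.72 = ¥74,714.72.

¥74,714.72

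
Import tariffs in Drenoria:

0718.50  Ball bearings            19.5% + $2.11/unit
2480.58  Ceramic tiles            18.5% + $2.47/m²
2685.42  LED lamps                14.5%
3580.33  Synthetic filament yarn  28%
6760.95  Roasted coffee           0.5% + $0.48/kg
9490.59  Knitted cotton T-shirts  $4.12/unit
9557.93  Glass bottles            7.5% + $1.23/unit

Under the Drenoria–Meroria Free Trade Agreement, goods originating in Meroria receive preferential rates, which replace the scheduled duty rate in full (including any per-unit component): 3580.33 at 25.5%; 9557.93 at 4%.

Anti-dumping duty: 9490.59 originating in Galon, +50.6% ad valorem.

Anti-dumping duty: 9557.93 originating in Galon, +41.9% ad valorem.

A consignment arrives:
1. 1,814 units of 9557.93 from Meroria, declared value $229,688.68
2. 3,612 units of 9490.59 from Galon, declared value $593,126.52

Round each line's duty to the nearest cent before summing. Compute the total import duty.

$324,191.01

Line 1 (9557.93, Meroria, 1,814 units, $229,688.68):
Base rate for 9557.93 is 7.5% + $1.23/unit.
Origin Meroria qualifies under the Drenoria–Meroria agreement and 9557.93 is covered: preferential rate 4% applies instead.
The additional-duty order on 9557.93 targets Galon, not Meroria; it does not apply.
Duty = $229,688.68 × 4% = $9,187.55.
Line 2 (9490.59, Galon, 3,612 units, $593,126.52):
Base rate for 9490.59 is $4.12/unit.
Additional duty on 9490.59 from Galon: +50.6% ad valorem. Applied ad valorem rate = 50.6%.
Duty = $593,126.52 × 50.6% + 3,612 × $4.12 = $315,003.46.
Total = $9,187.55 + $315,003.46 = $324,191.01.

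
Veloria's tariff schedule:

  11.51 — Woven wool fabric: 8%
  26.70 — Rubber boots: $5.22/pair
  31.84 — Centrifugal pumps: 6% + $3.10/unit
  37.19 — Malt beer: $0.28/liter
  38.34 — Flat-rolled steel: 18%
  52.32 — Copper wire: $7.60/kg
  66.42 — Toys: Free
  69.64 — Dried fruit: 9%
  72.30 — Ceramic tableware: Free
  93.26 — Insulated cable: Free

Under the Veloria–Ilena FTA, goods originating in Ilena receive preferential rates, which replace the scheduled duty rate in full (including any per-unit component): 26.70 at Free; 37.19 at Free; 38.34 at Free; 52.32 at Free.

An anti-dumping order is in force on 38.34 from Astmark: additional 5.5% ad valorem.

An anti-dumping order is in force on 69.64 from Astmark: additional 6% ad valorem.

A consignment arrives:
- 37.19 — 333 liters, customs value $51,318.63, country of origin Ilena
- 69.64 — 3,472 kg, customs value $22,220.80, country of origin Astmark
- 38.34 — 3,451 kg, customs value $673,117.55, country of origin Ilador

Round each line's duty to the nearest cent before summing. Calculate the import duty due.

$124,494.28

Line 1 (37.19, Ilena, 333 liters, $51,318.63):
Base rate for 37.19 is $0.28/liter.
Origin Ilena qualifies under the Veloria–Ilena agreement and 37.19 is covered: preferential rate Free applies instead.
Duty = $51,318.63 × 0% = $0.00.
Line 2 (69.64, Astmark, 3,472 kg, $22,220.80):
Base rate for 69.64 is 9%.
Additional duty on 69.64 from Astmark: +6%. Applied ad valorem rate: 9% + 6% = 15%.
Duty = $22,220.80 × 15% = $3,333.12.
Line 3 (38.34, Ilador, 3,451 kg, $673,117.55):
Base rate for 38.34 is 18%.
38.34 has an FTA preferential rate, but origin Ilador is not Ilena; base rate stands.
The additional-duty order on 38.34 targets Astmark, not Ilador; it does not apply.
Duty = $673,117.55 × 18% = $121,161.16.
Total = $0.00 + $3,333.12 + $121,161.16 = $124,494.28.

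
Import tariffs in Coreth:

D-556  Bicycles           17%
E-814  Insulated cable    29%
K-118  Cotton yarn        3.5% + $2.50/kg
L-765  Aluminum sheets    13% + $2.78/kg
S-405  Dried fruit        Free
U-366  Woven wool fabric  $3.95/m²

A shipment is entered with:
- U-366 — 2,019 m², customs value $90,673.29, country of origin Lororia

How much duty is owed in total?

$7,975.05

Line 1 (U-366, Lororia, 2,019 m², $90,673.29):
Base rate for U-366 is $3.95/m².
Duty = 2,019 × $3.95 = $7,975.05.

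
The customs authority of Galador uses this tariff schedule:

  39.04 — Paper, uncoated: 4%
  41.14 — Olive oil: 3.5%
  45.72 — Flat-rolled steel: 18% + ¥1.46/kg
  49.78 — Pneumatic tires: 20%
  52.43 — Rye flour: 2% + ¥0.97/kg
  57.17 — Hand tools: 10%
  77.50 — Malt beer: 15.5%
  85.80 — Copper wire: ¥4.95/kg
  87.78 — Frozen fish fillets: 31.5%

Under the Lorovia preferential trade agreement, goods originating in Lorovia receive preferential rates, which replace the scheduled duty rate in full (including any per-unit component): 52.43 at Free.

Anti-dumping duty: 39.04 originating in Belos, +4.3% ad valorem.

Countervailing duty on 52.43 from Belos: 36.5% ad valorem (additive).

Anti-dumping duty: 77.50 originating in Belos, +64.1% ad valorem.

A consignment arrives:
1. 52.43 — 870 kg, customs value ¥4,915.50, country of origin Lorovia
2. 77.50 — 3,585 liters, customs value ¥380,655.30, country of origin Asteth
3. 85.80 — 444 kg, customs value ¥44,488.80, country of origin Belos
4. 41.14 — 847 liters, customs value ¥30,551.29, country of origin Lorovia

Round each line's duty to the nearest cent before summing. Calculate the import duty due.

Line 1 (52.43, Lorovia, 870 kg, ¥4,915.50):
Base rate for 52.43 is 2% + ¥0.97/kg.
Origin Lorovia qualifies under the Galador–Lorovia agreement and 52.43 is covered: preferential rate Free applies instead.
The additional-duty order on 52.43 targets Belos, not Lorovia; it does not apply.
Duty = ¥4,915.50 × 0% = ¥0.00.
Line 2 (77.50, Asteth, 3,585 liters, ¥380,655.30):
Base rate for 77.50 is 15.5%.
The additional-duty order on 77.50 targets Belos, not Asteth; it does not apply.
Duty = ¥380,655.30 × 15.5% = ¥59,001.57.
Line 3 (85.80, Belos, 444 kg, ¥44,488.80):
Base rate for 85.80 is ¥4.95/kg.
Duty = 444 × ¥4.95 = ¥2,197.80.
Line 4 (41.14, Lorovia, 847 liters, ¥30,551.29):
Base rate for 41.14 is 3.5%.
Origin Lorovia is the FTA partner but 41.14 is not on the preference list; base rate stands.
Duty = ¥30,551.29 × 3.5% = ¥1,069.30.
Total = ¥0.00 + ¥59,001.57 + ¥2,197.80 + ¥1,069.30 = ¥62,268.67.

¥62,268.67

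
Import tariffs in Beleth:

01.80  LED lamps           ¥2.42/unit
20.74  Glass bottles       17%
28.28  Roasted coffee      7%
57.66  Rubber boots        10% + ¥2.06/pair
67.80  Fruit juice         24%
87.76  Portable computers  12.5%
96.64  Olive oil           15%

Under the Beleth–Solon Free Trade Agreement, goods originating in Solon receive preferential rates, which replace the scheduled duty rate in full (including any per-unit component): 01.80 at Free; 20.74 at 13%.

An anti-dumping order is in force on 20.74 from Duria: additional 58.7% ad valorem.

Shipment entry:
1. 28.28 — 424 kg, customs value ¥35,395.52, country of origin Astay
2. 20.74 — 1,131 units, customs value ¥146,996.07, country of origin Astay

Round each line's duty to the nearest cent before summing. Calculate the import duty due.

Line 1 (28.28, Astay, 424 kg, ¥35,395.52):
Base rate for 28.28 is 7%.
Duty = ¥35,395.52 × 7% = ¥2,477.69.
Line 2 (20.74, Astay, 1,131 units, ¥146,996.07):
Base rate for 20.74 is 17%.
20.74 has an FTA preferential rate, but origin Astay is not Solon; base rate stands.
The additional-duty order on 20.74 targets Duria, not Astay; it does not apply.
Duty = ¥146,996.07 × 17% = ¥24,989.33.
Total = ¥2,477.69 + ¥24,989.33 = ¥27,467.02.

¥27,467.02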